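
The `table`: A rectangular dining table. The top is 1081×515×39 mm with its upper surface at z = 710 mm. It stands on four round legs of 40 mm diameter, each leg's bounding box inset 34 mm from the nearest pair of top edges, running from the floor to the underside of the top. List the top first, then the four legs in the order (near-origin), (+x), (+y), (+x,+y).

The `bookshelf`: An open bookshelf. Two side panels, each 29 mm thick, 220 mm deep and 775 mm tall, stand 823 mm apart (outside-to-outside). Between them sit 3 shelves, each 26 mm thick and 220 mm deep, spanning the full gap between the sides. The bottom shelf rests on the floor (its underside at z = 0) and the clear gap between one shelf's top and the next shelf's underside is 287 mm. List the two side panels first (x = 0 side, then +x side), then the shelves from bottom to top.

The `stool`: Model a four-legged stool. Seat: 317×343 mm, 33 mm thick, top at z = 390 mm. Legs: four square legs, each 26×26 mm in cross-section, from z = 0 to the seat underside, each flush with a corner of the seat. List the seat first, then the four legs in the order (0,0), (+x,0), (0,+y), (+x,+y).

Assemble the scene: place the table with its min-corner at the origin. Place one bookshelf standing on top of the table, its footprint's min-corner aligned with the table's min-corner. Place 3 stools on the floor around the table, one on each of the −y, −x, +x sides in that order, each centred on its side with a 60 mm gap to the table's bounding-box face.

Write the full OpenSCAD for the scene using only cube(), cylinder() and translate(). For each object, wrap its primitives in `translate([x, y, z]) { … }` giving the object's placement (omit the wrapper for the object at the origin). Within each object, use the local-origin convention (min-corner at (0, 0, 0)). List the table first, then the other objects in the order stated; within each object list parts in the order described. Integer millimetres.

translate([0, 0, 671]) cube([1081, 515, 39]);
translate([54, 54, 0]) cylinder(h = 671, r = 20);
translate([1027, 54, 0]) cylinder(h = 671, r = 20);
translate([54, 461, 0]) cylinder(h = 671, r = 20);
translate([1027, 461, 0]) cylinder(h = 671, r = 20);
translate([0, 0, 710]) {
  cube([29, 220, 775]);
  translate([794, 0, 0]) cube([29, 220, 775]);
  translate([29, 0, 0]) cube([765, 220, 26]);
  translate([29, 0, 313]) cube([765, 220, 26]);
  translate([29, 0, 626]) cube([765, 220, 26]);
}
translate([382, -403, 0]) {
  translate([0, 0, 357]) cube([317, 343, 33]);
  cube([26, 26, 357]);
  translate([291, 0, 0]) cube([26, 26, 357]);
  translate([0, 317, 0]) cube([26, 26, 357]);
  translate([291, 317, 0]) cube([26, 26, 357]);
}
translate([-377, 86, 0]) {
  translate([0, 0, 357]) cube([317, 343, 33]);
  cube([26, 26, 357]);
  translate([291, 0, 0]) cube([26, 26, 357]);
  translate([0, 317, 0]) cube([26, 26, 357]);
  translate([291, 317, 0]) cube([26, 26, 357]);
}
translate([1141, 86, 0]) {
  translate([0, 0, 357]) cube([317, 343, 33]);
  cube([26, 26, 357]);
  translate([291, 0, 0]) cube([26, 26, 357]);
  translate([0, 317, 0]) cube([26, 26, 357]);
  translate([291, 317, 0]) cube([26, 26, 357]);
}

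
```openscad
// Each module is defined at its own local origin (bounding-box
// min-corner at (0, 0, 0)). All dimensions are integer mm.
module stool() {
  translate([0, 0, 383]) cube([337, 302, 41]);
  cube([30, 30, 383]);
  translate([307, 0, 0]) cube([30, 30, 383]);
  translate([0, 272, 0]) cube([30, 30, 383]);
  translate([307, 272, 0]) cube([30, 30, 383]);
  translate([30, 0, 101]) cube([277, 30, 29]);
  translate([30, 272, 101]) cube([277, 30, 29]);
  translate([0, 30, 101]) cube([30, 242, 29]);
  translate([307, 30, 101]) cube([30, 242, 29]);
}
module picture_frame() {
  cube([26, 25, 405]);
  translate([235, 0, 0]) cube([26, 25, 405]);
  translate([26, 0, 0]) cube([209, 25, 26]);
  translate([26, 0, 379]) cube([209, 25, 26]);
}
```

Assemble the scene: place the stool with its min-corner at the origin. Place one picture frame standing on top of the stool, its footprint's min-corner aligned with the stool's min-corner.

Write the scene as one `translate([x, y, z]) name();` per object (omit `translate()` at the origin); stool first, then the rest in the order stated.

stool();
translate([0, 0, 424]) picture_frame();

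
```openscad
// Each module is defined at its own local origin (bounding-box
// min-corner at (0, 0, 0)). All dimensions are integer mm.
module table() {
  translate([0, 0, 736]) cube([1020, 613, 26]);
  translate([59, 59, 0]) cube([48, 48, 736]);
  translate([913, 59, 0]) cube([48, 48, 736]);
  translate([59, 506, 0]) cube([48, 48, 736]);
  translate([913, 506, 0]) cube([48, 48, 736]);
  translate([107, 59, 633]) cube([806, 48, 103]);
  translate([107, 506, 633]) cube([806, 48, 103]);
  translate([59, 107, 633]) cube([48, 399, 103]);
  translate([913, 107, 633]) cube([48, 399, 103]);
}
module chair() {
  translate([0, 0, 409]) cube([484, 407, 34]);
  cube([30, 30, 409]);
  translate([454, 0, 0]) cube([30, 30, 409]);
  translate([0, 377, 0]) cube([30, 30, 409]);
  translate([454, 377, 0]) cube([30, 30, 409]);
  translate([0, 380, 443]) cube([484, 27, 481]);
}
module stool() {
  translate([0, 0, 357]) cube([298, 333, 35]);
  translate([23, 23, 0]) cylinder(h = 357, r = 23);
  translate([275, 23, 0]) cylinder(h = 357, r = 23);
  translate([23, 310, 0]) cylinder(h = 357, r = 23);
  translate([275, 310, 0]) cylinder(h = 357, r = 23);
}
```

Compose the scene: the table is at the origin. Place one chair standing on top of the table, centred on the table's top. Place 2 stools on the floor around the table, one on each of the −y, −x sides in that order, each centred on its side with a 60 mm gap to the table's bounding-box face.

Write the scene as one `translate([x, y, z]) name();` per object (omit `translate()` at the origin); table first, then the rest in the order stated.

table();
translate([268, 103, 762]) chair();
translate([361, -393, 0]) stool();
translate([-358, 140, 0]) stool();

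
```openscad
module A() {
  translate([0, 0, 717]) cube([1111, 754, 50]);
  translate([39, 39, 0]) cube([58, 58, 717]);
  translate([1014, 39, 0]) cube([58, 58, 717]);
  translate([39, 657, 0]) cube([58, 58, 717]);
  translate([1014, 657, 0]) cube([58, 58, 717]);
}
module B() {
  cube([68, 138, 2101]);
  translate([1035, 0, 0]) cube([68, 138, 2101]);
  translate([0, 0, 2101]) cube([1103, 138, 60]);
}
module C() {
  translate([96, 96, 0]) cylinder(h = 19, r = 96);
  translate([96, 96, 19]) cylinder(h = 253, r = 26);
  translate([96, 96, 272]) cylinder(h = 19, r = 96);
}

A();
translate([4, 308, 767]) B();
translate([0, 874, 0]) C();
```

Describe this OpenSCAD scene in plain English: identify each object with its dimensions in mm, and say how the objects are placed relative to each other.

A is a table with a 1111×754 mm rectangular top, 50 mm thick, top surface at z = 767 mm, supported by four 58×58 mm square legs, each inset 39 mm from the nearest pair of top edges, running from the floor.

B is a door frame. The clear opening is 967 mm wide and 2101 mm high. Two 68 mm wide jambs, 138 mm deep, stand either side of the opening from the floor to the top of the opening. A 60 mm thick head sits across the top of both jambs, spanning the full outside width of the frame.

C is a spool: two coaxial disc flanges of radius 96 mm and thickness 19 mm, joined by a core cylinder of radius 26 mm and height 253 mm. The lower flange rests on z = 0 and the three cylinders share a vertical axis.

The door frame is on top of the table, centred. The spool is on the floor beside the table on its +y side.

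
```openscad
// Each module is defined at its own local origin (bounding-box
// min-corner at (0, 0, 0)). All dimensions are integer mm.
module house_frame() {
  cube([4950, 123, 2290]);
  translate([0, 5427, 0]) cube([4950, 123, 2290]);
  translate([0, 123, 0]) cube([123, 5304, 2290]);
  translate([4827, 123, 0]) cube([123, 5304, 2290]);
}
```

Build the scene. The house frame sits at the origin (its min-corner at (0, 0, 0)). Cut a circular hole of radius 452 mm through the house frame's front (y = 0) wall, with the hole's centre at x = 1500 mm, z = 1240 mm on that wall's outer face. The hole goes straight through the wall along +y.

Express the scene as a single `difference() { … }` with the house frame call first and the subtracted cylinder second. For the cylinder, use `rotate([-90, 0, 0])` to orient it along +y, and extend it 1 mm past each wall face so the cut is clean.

difference() {
  house_frame();
  translate([1500, -1, 1240]) rotate([-90, 0, 0]) cylinder(h = 125, r = 452);
}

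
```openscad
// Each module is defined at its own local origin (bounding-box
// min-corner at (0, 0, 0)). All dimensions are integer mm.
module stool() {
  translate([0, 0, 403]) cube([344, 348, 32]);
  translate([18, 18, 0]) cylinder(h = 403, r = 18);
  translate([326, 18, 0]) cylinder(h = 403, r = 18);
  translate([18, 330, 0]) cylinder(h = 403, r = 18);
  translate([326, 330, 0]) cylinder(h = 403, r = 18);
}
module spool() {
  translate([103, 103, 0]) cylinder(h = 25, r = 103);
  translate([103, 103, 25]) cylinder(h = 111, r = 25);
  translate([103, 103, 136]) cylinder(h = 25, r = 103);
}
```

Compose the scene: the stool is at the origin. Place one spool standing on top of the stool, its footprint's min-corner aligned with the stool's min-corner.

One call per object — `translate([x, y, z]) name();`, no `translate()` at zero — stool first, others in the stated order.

stool();
translate([0, 0, 435]) spool();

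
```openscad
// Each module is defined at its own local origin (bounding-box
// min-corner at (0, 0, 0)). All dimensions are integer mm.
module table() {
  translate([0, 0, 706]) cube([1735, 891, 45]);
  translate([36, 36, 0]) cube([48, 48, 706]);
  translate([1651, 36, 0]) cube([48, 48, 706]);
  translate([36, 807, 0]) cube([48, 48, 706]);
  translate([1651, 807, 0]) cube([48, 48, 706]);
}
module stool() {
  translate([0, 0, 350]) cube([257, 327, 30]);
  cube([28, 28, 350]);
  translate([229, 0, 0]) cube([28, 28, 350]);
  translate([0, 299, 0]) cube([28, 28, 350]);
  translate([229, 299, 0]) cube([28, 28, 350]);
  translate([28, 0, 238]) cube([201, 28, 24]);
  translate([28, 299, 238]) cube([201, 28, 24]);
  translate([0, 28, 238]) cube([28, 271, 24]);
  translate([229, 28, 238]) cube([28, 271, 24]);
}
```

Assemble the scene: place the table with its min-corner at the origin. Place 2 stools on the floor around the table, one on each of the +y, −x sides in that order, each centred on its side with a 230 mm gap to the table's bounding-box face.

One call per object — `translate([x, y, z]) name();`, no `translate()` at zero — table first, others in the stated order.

table();
translate([739, 1121, 0]) stool();
translate([-487, 282, 0]) stool();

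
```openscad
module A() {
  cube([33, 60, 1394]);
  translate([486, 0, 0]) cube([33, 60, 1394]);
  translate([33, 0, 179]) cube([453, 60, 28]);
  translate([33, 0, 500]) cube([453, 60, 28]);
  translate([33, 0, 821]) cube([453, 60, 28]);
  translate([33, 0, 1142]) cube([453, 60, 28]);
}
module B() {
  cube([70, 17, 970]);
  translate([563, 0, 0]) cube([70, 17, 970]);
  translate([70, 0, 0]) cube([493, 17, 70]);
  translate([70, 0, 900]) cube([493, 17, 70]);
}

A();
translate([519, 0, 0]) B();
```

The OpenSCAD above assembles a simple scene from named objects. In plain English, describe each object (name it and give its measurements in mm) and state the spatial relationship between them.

A is a straight ladder. Two 33×60 mm vertical rails, 1394 mm tall, stand 519 mm apart (outside-to-outside) with their front faces coplanar on the −y side. 4 rungs, each 60 mm deep and 28 mm tall, span between the inner faces of the rails, front faces flush with the rails. The lowest rung's underside is at z = 179 mm and rungs are spaced 321 mm apart (underside to underside).

B is a rectangular picture frame lying in the x–z plane (depth along y). The opening is 493 mm wide (x) by 830 mm tall (z), surrounded by a border 70 mm wide on all four sides. The frame is 17 mm deep and is made of two full-height vertical stiles with two horizontal rails fitted between them.

The picture frame is against the ladder's +x side, with their −y faces flush.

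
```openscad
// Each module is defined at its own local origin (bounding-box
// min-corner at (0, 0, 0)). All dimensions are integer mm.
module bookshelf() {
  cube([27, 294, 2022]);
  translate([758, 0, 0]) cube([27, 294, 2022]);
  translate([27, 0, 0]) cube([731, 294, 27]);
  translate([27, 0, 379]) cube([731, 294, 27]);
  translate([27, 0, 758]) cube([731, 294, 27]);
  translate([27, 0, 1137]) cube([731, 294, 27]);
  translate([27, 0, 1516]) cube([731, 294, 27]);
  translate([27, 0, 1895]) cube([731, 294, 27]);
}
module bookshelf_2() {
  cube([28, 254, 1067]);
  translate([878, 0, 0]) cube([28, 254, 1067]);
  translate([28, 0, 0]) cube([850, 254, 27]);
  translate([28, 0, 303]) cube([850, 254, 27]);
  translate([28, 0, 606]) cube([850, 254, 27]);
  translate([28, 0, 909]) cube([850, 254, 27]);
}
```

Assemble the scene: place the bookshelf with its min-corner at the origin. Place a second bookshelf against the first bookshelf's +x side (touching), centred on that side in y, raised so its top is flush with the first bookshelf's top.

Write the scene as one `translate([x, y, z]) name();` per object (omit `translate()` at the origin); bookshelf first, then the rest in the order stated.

bookshelf();
translate([785, 20, 955]) bookshelf_2();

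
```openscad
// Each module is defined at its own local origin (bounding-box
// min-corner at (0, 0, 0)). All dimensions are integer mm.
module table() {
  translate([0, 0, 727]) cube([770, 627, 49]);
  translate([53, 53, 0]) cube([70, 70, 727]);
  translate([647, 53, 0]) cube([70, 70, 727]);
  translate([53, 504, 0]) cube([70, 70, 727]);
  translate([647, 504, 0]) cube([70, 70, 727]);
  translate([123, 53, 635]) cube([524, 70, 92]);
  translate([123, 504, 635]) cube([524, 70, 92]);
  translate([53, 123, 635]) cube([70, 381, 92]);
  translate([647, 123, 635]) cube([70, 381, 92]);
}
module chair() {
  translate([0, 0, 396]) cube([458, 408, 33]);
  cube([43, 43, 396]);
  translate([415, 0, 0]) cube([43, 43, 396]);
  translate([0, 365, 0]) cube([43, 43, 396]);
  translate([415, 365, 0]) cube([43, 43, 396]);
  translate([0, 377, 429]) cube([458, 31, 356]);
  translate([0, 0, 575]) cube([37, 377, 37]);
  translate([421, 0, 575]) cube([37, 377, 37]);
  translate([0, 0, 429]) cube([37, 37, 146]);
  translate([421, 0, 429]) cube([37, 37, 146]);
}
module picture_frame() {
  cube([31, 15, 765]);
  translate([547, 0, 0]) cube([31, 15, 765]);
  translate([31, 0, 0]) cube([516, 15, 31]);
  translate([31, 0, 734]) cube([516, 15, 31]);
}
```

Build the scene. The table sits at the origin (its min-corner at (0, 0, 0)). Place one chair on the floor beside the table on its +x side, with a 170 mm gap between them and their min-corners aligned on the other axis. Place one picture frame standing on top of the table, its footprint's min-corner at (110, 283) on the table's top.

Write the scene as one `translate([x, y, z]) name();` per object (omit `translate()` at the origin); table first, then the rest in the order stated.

table();
translate([940, 0, 0]) chair();
translate([110, 283, 776]) picture_frame();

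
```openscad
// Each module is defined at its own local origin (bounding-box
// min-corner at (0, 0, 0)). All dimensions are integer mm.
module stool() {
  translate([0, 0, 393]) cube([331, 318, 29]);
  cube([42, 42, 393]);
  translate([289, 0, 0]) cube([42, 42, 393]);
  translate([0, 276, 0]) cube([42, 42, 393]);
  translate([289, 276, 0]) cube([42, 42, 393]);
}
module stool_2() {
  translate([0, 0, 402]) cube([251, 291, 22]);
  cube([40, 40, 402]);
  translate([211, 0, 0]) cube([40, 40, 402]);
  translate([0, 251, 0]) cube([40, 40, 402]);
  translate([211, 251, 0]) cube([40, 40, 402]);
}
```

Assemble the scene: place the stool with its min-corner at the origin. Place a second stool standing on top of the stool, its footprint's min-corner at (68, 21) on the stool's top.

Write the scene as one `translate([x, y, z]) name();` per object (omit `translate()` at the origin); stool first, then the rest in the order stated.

stool();
translate([68, 21, 422]) stool_2();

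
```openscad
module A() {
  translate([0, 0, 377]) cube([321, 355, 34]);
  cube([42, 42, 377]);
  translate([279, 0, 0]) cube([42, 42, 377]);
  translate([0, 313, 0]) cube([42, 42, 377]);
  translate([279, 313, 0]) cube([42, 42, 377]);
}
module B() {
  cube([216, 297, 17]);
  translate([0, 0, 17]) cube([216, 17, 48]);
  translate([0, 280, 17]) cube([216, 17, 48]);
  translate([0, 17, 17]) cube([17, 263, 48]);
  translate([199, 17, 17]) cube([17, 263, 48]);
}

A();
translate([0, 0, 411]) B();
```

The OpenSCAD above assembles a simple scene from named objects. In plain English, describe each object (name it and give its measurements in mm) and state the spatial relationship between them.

A is a simple wooden stool: a rectangular seat 321 mm (x) by 355 mm (y), 34 mm thick, top face at z = 411 mm, on four square legs, each 42×42 mm in cross-section. The legs rest on z = 0, each flush with a corner of the seat.

B is an open-topped rectangular box: outside dimensions 216×297×65 mm, with a uniform wall and base thickness of 17 mm. The base is a full 216×297 slab on the floor; four walls sit on top of the base. The front and back walls (the −y and +y sides) span the full width; the two side walls fit between them.

The open box is on top of the stool.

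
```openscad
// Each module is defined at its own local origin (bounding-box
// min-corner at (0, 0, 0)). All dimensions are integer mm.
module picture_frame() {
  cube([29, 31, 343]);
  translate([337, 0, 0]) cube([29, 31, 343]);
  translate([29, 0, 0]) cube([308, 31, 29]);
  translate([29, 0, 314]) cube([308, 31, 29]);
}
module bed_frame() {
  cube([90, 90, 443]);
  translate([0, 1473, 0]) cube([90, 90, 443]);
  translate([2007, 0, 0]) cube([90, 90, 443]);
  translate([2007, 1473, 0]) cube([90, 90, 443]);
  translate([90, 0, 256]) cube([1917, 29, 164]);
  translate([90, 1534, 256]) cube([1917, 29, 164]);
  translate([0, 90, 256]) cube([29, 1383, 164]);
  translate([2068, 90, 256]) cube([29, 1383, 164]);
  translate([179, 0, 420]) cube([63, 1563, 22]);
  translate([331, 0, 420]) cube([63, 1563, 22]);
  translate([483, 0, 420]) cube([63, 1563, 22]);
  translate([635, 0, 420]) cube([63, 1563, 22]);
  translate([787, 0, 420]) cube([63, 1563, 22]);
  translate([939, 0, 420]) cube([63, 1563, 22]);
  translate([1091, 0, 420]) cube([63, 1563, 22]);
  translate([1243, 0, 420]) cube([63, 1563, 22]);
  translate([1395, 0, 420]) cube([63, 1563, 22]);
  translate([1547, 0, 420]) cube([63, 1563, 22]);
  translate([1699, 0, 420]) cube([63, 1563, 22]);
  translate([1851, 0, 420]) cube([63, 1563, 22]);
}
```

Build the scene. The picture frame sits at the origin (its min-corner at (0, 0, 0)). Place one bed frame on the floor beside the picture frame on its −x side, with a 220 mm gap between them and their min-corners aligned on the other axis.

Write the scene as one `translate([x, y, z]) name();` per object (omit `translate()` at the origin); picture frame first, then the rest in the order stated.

picture_frame();
translate([-2317, 0, 0]) bed_frame();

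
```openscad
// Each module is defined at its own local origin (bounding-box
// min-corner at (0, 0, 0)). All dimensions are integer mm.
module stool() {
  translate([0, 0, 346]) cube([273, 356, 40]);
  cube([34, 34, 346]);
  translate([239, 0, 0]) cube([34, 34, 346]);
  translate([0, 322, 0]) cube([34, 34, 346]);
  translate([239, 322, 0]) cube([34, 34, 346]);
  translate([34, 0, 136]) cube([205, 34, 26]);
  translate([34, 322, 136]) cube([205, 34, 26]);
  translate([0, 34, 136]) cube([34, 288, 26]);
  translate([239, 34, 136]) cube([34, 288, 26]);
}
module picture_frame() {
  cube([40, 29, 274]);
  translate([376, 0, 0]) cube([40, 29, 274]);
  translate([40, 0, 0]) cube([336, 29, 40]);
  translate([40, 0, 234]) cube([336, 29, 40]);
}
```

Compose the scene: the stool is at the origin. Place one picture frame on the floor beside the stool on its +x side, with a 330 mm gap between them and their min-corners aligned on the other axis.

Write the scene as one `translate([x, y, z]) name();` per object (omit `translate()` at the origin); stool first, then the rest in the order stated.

stool();
translate([603, 0, 0]) picture_frame();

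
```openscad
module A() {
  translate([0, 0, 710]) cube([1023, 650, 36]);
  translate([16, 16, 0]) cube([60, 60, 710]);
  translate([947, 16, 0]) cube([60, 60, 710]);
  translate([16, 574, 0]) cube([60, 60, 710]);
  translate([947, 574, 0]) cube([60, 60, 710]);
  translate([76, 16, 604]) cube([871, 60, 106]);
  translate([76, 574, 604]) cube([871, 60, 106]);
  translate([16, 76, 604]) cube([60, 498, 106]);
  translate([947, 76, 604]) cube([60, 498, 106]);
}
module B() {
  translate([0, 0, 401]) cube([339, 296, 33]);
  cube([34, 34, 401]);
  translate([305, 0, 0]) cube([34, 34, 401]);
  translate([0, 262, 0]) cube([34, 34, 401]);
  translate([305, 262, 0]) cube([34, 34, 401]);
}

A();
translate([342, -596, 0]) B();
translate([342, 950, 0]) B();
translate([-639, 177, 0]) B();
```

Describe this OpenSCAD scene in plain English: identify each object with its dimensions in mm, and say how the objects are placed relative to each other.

A is a table: top 1023 mm (x) × 650 mm (y), 36 mm thick, upper face at z = 746 mm, on four 60×60 mm square legs, each inset 16 mm from the nearest pair of top edges, running from z = 0 to the bottom of the top. Four apron rails, 60 mm thick and 106 mm tall, run between adjacent legs with their top edges flush with the underside of the top and their outer faces flush with the legs' outer faces.

B is a simple wooden stool: a rectangular seat 339 mm (x) by 296 mm (y), 33 mm thick, top face at z = 434 mm, on four square legs, each 34×34 mm in cross-section. The legs rest on z = 0, each flush with a corner of the seat.

Three stools sit around the table at the −y, +y, −x sides.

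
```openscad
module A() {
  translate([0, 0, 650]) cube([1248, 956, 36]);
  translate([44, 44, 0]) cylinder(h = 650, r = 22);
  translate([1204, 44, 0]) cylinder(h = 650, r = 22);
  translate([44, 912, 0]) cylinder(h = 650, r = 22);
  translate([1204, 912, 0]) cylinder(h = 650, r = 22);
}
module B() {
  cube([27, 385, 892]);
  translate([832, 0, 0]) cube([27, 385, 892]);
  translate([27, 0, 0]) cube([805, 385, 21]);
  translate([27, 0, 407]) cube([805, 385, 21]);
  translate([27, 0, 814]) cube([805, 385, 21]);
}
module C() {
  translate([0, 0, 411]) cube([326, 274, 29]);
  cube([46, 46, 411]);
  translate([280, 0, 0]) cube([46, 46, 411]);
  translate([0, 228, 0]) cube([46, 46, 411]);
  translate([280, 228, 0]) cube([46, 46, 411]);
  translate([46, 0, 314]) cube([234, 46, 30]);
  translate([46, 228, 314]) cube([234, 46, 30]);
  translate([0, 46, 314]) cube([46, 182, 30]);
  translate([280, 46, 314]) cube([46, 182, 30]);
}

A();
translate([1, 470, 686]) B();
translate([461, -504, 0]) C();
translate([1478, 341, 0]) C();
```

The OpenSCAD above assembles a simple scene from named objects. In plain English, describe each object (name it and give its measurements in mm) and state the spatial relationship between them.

A is a rectangular dining table. The top is 1248×956×36 mm with its upper surface at z = 686 mm. It stands on four round legs of 44 mm diameter, each leg's bounding box inset 22 mm from the nearest pair of top edges, running from the floor to the underside of the top.

B is an open bookshelf. Two side panels, each 27 mm thick, 385 mm deep and 892 mm tall, stand 859 mm apart (outside-to-outside). Between them sit 3 shelves, each 21 mm thick and 385 mm deep, spanning the full gap between the sides. The bottom shelf rests on the floor (its underside at z = 0) and the clear gap between one shelf's top and the next shelf's underside is 386 mm.

C is a four-legged stool. The seat is a 326×274×29 mm slab whose top surface is at z = 440 mm; four square legs, each 46×46 mm in cross-section, run from the floor (z = 0) to the underside of the seat, each flush with a corner of the seat. Four stretchers, 46 mm wide and 30 mm tall, connect adjacent legs with their undersides at z = 314 mm, each running between the inner faces of the legs it joins and aligned with the legs' outer faces on the other axis.

The bookshelf is on top of the table. Two stools sit around the table at the −y, +x sides.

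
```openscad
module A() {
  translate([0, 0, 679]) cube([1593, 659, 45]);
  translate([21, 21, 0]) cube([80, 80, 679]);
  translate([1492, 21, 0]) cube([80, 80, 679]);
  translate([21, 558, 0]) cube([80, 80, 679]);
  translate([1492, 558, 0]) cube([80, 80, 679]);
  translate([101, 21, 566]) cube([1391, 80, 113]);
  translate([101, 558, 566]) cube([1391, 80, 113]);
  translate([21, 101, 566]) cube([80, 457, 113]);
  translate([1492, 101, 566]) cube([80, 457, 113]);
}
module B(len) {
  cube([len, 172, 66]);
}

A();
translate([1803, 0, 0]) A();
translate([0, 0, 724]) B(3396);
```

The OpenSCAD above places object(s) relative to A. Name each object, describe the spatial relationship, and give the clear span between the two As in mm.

Second table starts at x = 1803; first ends at x = 1593; clear span = 1803 − 1593 = 210 mm.

A is a table. B is a beam. A beam spans the tops of two tables. The clear span between the two tables is 210 mm.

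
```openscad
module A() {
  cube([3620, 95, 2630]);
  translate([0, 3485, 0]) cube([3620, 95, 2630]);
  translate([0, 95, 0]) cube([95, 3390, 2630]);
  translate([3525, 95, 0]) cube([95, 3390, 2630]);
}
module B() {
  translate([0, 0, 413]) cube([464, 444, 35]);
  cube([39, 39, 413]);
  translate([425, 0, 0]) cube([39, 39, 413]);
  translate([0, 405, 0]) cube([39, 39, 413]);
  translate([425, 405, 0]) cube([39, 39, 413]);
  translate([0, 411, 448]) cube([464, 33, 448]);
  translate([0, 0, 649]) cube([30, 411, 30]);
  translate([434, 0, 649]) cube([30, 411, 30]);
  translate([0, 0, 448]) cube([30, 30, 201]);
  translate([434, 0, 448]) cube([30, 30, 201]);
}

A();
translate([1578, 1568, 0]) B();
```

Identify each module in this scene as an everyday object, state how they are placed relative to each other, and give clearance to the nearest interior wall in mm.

Clearances: x = 1483, y = 1473; minimum 1473 mm.

A is a house frame. B is a chair. The chair sits inside the house frame, centred. The clearance to the nearest interior wall is 1473 mm.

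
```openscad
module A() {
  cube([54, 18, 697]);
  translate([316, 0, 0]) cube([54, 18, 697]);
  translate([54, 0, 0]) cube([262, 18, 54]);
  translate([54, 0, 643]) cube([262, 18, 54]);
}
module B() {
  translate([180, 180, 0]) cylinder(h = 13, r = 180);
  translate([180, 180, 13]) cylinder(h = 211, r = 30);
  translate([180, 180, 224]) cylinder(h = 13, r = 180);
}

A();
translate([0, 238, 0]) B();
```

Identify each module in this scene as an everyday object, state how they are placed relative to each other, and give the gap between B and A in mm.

A is a picture frame. B is a spool. The spool is on the floor beside the picture frame on its +y side. The gap between the spool and the picture frame is 220 mm.

The spool's nearest face is 220 mm from the picture frame's +y face.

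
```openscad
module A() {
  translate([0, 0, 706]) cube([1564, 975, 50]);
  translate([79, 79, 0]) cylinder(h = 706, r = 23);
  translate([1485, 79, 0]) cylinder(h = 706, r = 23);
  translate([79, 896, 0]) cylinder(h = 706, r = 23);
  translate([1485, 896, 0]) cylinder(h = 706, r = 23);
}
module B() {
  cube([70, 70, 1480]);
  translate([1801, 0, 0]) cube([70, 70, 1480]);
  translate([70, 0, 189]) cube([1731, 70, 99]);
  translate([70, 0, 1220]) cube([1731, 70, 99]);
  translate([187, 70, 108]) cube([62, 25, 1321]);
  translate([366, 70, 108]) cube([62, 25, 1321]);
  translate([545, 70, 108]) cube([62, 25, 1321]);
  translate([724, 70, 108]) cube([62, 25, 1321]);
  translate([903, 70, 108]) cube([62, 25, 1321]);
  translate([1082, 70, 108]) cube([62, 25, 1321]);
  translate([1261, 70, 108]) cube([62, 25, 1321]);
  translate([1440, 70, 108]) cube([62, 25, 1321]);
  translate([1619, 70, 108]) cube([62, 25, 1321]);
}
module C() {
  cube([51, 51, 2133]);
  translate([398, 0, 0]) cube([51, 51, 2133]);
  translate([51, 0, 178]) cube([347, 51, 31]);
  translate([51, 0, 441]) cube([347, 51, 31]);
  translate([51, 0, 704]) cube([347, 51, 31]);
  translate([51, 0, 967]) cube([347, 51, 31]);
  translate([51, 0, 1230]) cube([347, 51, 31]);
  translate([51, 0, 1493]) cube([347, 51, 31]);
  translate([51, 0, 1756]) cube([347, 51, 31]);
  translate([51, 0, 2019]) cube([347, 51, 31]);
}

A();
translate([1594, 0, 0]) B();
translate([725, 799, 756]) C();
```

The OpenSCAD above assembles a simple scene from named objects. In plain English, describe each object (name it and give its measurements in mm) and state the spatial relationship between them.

A is a table: top 1564 mm (x) × 975 mm (y), 50 mm thick, upper face at z = 756 mm, on four round legs of 46 mm diameter, each leg's bounding box inset 56 mm from the nearest pair of top edges, running from z = 0 to the bottom of the top.

B is a fence section. Two 70×70 mm posts, 1480 mm tall, stand on the floor with a clear span of 1731 mm between their inner faces. Two horizontal rails of 70×99 mm section span the gap between the posts with their undersides at z = 189 mm and z = 1220 mm, flush with the posts' −y face. 9 pickets, each 62 mm wide, 25 mm thick and 1321 mm tall, are fixed to the +y face of the rails with their bottoms at z = 108 mm, evenly spaced across the span with equal gaps (rounded down to the nearest mm) at the −x end and between each pair — any rounding remainder accumulates at the +x end.

C is a wooden ladder with two side rails of 51×51 mm section and 2133 mm height, set 449 mm apart overall. Between them run 8 rectangular rungs (51 mm deep, 31 mm thick), front faces flush with the rails' −y face. The bottom of the first rung is 178 mm above the floor and each subsequent rung is 263 mm higher than the one below.

The fence section is on the floor beside the table on its +x side. The ladder is on top of the table.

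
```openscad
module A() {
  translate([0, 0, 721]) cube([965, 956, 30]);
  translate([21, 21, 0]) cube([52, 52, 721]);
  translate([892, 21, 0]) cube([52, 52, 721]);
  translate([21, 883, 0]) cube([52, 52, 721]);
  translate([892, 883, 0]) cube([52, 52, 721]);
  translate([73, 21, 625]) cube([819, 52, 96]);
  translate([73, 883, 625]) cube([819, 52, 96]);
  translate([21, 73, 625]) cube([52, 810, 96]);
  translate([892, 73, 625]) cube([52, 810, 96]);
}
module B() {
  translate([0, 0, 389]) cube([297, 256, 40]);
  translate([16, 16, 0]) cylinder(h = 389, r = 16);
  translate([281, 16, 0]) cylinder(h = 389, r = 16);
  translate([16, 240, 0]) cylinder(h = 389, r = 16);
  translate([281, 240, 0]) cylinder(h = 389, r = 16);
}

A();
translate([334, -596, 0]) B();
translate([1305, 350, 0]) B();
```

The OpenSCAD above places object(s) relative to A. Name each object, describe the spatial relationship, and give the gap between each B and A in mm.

A is a table. B is a stool. Two stools sit around the table at the −y, +x sides. The gap between each stool and the table is 340 mm.

Each stool's nearest face is 340 mm from the table's bounding box.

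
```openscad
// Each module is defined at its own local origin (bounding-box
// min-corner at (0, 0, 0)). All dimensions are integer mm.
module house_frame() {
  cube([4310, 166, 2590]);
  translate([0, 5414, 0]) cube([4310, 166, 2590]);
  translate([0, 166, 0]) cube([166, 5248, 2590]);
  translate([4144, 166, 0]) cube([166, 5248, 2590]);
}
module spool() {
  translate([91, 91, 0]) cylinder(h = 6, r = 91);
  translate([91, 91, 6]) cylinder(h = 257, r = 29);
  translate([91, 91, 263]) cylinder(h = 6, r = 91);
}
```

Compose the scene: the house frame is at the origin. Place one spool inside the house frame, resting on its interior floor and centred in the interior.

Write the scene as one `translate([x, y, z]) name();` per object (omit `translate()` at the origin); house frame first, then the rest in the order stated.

house_frame();
translate([2064, 2699, 0]) spool();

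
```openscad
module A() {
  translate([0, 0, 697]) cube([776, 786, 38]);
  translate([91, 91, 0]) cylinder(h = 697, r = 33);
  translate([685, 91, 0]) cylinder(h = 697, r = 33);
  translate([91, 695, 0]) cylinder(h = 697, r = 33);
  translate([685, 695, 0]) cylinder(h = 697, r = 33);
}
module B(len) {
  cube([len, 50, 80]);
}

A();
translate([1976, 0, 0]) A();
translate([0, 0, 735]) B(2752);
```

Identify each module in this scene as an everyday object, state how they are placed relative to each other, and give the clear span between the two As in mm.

A is a table. B is a beam. A beam spans the tops of two tables. The clear span between the two tables is 1200 mm.

Second table starts at x = 1976; first ends at x = 776; clear span = 1976 − 776 = 1200 mm.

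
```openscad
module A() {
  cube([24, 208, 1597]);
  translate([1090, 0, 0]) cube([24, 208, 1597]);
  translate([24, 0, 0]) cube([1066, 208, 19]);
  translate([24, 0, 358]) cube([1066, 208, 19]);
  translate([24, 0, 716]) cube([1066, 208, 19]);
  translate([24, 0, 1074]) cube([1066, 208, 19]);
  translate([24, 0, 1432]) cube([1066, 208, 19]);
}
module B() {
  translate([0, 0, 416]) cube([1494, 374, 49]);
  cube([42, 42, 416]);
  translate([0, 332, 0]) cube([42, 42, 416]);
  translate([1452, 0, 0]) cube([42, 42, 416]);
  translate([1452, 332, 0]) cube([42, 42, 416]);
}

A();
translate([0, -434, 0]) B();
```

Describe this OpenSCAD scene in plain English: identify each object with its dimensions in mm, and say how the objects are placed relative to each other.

A is an open bookshelf. Two side panels, each 24 mm thick, 208 mm deep and 1597 mm tall, stand 1114 mm apart (outside-to-outside). Between them sit 5 shelves, each 19 mm thick and 208 mm deep, spanning the full gap between the sides. The bottom shelf rests on the floor (its underside at z = 0) and the clear gap between one shelf's top and the next shelf's underside is 339 mm.

B is a long wooden bench with a 1494 mm (x) × 374 mm (y) seat, 49 mm thick, its top surface 465 mm above the floor. Four 42 mm square legs at the seat corners, flush with the edges, run from z = 0 to the seat underside.

The bench is on the floor beside the bookshelf on its −y side.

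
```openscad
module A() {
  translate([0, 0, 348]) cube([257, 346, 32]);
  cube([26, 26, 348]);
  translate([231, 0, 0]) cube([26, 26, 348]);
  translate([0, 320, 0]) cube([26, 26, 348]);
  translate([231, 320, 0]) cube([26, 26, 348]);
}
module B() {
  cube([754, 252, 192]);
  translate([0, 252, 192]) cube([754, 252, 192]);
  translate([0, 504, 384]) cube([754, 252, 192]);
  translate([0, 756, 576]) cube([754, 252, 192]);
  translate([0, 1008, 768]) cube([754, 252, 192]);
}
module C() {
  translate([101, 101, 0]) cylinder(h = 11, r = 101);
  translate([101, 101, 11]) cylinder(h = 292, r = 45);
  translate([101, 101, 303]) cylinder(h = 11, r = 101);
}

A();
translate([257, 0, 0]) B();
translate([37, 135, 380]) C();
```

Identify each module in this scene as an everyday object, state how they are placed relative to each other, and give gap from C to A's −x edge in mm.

The spool's min-x is at 37; the stool's min-x is 0; gap = 37 mm.

A is a stool. B is a staircase. C is a spool. The staircase is against the stool's +x side, with their −y faces flush. The spool is on top of the stool. The gap from the spool to the stool's −x edge is 37 mm.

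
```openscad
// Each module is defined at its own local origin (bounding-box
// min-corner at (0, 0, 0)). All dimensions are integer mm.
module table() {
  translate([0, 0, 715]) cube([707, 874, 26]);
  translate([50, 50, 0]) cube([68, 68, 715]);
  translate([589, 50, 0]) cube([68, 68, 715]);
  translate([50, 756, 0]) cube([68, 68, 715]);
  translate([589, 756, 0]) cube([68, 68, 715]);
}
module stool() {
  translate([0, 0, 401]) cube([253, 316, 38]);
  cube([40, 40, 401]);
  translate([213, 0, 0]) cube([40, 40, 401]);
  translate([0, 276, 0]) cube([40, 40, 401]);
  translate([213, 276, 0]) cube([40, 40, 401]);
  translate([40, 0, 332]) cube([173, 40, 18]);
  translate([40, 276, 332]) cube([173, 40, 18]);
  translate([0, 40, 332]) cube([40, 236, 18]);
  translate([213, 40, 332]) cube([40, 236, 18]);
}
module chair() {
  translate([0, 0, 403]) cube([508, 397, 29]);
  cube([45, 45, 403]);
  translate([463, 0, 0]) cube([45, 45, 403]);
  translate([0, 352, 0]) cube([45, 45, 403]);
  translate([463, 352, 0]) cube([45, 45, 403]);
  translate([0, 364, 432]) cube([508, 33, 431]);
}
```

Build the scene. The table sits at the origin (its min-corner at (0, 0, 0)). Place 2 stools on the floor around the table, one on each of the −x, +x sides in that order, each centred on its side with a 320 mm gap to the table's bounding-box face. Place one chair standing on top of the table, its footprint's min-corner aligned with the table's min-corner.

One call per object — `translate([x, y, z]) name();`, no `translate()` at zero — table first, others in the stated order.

table();
translate([-573, 279, 0]) stool();
translate([1027, 279, 0]) stool();
translate([0, 0, 741]) chair();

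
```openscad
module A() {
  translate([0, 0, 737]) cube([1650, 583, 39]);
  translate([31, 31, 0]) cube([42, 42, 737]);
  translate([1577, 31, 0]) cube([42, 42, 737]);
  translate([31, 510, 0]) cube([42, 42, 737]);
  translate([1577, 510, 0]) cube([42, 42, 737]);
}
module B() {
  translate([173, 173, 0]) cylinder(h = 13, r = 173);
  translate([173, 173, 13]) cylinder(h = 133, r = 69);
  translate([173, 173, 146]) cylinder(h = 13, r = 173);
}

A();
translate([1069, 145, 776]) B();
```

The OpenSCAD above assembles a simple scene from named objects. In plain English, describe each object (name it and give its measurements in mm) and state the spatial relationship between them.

A is a rectangular dining table. The top is 1650×583×39 mm with its upper surface at z = 776 mm. It stands on four 42×42 mm square legs, each inset 31 mm from the nearest pair of top edges, running from the floor to the underside of the top.

B is a spool: two coaxial disc flanges of radius 173 mm and thickness 13 mm, joined by a core cylinder of radius 69 mm and height 133 mm. The lower flange rests on z = 0 and the three cylinders share a vertical axis.

The spool is on top of the table.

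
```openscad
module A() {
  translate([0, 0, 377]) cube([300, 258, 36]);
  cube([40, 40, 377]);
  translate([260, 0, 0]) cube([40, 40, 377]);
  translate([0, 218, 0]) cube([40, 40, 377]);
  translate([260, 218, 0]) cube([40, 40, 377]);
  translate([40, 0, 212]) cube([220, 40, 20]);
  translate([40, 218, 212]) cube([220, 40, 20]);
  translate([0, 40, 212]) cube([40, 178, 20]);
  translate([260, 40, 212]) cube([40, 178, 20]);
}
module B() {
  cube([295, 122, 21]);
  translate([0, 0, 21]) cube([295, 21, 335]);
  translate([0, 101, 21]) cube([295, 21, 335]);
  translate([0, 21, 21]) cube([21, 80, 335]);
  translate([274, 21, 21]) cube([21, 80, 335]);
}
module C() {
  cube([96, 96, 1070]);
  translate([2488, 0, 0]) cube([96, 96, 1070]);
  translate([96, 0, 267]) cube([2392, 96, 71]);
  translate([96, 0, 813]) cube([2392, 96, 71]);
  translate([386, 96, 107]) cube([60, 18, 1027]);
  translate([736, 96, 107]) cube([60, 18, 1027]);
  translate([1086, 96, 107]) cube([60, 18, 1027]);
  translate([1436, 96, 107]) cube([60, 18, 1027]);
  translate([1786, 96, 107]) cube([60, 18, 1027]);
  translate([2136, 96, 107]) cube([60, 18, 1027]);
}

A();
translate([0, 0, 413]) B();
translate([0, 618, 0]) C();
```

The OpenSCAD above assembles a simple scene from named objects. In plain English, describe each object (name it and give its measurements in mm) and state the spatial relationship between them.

A is a four-legged stool. The seat is 300×258 mm, 36 mm thick, top at z = 413 mm. It stands on four square legs, each 40×40 mm in cross-section, from z = 0 to the seat underside, each flush with a corner of the seat. Four stretchers, 40 mm wide and 20 mm tall, connect adjacent legs with their undersides at z = 212 mm, each running between the inner faces of the legs it joins and aligned with the legs' outer faces on the other axis.

B is an open storage box with external size 295×122×356 mm and wall thickness 21 mm (the base is also 21 mm thick). The base covers the whole footprint; the four walls stand on the base, with the y-facing walls full-width and the x-facing walls fitting between their inner faces.

C is a fence section. Two 96×96 mm posts, 1070 mm tall, stand on the floor with a clear span of 2392 mm between their inner faces. Two horizontal rails of 96×71 mm section span the gap between the posts with their undersides at z = 267 mm and z = 813 mm, flush with the posts' −y face. 6 pickets, each 60 mm wide, 18 mm thick and 1027 mm tall, are fixed to the +y face of the rails with their bottoms at z = 107 mm, evenly spaced across the span with equal gaps (rounded down to the nearest mm) at the −x end and between each pair — any rounding remainder accumulates at the +x end.

The open box is on top of the stool. The fence section is on the floor beside the stool on its +y side.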